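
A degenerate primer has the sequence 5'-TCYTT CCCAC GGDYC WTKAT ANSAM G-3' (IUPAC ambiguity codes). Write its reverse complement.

5'-CKTSNTATMAWGRHCCGTGGGAARGA-3'

Standard pairs A↔T, G↔C; ambiguity codes pair Y↔R, M↔K, W↔W, S↔S, D↔H, N↔N. Complement (AGRAAGGGTGCCHRGWAMTATNSTKC), then reverse for 5'→3'.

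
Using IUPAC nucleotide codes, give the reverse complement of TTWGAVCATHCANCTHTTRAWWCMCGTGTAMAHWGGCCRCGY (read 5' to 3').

Standard pairs A↔T, G↔C; ambiguity codes pair R↔Y, M↔K, W↔W, H↔D, V↔B, N↔N. Complement (AAWCTBGTADGTNGADAAYTWWGKGCACATKTDWCCGGYGCR), then reverse for 5'→3'.

5'-RCGYGGCCWDTKTACACGKGWWTYAADAGNTGDATGBTCWAA-3'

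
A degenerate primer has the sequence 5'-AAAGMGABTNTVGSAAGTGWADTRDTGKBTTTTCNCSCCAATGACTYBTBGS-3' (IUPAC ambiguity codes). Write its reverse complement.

5'-SCVAVRAGTCATTGGSGNGAAAAVMCAHYAHTWCACTTSCBANAVTCKCTTT-3'

Standard pairs A↔T, G↔C; ambiguity codes pair R↔Y, M↔K, W↔W, S↔S, B↔V, D↔H, N↔N. Complement (TTTCKCTVANABCSTTCACWTHAYHACMVAAAAGNGSGGTTACTGARVAVCS), then reverse for 5'→3'.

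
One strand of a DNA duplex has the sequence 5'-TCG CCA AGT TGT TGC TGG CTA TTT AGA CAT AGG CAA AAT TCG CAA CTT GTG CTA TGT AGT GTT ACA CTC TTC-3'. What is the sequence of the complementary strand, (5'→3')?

The complement of TCGCCAAGTTGTTGCTGGCTATTTAGACATAGGCAAAATTCGCAACTTGTGCTATGTAGTGTTACACTCTTC is AGCGGTTCAACAACGACCGATAAATCTGTATCCGTTTTAAGCGTTGAACACGATACATCACAATGTGAGAAG (A↔T, G↔C). DNA strands are antiparallel, so the complementary strand runs 3'→5'; reversing gives the 5'→3' form.

5′-GAAGAGTGTAACACTACATAGCACAAGTTGCGAATTTTGCCTATGTCTAAATAGCCAGCAACAACTTGGCGA-3′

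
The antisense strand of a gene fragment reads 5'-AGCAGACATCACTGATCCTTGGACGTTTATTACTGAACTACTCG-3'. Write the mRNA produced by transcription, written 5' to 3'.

5'-CGAGUAGUUCAGUAAUAAACGUCCAAGGAUCAGUGAUGUCUGCU-3'

The mRNA has the sequence of the coding strand (reverse complement of the template) with T→U. Reverse complement of AGCAGACATCACTGATCCTTGGACGTTTATTACTGAACTACTCG is CGAGTAGTTCAGTAATAAACGTCCAAGGATCAGTGATGTCTGCT; then T→U.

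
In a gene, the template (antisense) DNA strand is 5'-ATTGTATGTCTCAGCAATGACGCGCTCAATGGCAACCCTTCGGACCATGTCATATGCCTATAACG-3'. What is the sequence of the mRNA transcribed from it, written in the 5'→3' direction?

5'-CGUUAUAGGCAUAUGACAUGGUCCGAAGGGUUGCCAUUGAGCGCGUCAUUGCUGAGACAUACAAU-3'

RNA polymerase reads the template 3'→5' and synthesizes mRNA 5'→3' by base-pairing (A→U, T→A, G↔C). The complement of the template is TAACATACAGAGTCGTTACTGCGCGAGTTACCGTTGGGAAGCCTGGTACAGTATACGGATATTGC; antiparallel, so 5'→3' the coding strand is CGTTATAGGCATATGACATGGTCCGAAGGGTTGCCATTGAGCGCGTCATTGCTGAGACATACAAT. Replace T with U for the mRNA.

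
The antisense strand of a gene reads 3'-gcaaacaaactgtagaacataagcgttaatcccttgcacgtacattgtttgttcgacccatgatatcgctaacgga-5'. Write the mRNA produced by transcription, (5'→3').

Reading the template 3'→5' as shown, RNA polymerase pairs each base (A→U, T→A, G↔C) to build mRNA 5'→3' directly.

5'-CGUUUGUUUGACAUCUUGUAUUCGCAAUUAGGGAACGUGCAUGUAACAAACAAGCUGGGUACUAUAGCGAUUGCCU-3'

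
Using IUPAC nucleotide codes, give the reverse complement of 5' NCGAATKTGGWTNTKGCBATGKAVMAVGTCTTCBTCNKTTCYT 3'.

Standard pairs A↔T, G↔C; ambiguity codes pair Y↔R, M↔K, W↔W, B↔V, N↔N. Complement (NGCTTAMACCWANAMCGVTACMTBKTBCAGAAGVAGNMAAGRA), then reverse for 5'→3'.

5'-ARGAAMNGAVGAAGACBTKBTMCATVGCMANAWCCAMATTCGN-3'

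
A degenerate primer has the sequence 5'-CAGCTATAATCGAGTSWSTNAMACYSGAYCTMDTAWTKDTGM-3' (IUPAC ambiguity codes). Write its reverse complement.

Standard pairs A↔T, G↔C; ambiguity codes pair Y↔R, M↔K, W↔W, S↔S, D↔H, N↔N. Complement (GTCGATATTAGCTCASWSANTKTGRSCTRGAKHATWAMHACK), then reverse for 5'→3'.

5'-KCAHMAWTAHKAGRTCSRGTKTNASWSACTCGATTATAGCTG-3'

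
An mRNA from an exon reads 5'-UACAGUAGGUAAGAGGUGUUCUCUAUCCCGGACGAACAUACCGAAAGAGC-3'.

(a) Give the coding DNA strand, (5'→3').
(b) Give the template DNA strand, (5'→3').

(a) The coding strand matches the mRNA with U→T.
(b) The template strand is the reverse complement of the coding strand.

(a) 5'-TACAGTAGGTAAGAGGTGTTCTCTATCCCGGACGAACATACCGAAAGAGC-3'
(b) 5'-GCTCTTTCGGTATGTTCGTCCGGGATAGAGAACACCTCTTACCTACTGTA-3'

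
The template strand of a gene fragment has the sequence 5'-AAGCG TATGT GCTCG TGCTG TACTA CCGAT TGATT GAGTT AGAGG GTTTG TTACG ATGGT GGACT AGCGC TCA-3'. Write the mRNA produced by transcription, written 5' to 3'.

5'-UGAGCGCUAGUCCACCAUCGUAACAAACCCUCUAACUCAAUCAAUCGGUAGUACAGCACGAGCACAUACGCUU-3'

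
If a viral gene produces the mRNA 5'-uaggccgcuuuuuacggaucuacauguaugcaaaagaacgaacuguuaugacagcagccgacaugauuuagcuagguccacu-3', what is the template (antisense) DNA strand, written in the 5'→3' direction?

Replace U with T to get the coding DNA strand: TAGGCCGCTTTTTACGGATCTACATGTATGCAAAAGAACGAACTGTTATGACAGCAGCCGACATGATTTAGCTAGGTCCACT. The template strand is its reverse complement (complement ATCCGGCGAAAAATGCCTAGATGTACATACGTTTTCTTGCTTGACAATACTGTCGTCGGCTGTACTAAATCGATCCAGGTGA, then reverse).

5'-AGTGGACCTAGCTAAATCATGTCGGCTGCTGTCATAACAGTTCGTTCTTTTGCATACATGTAGATCCGTAAAAAGCGGCCTA-3'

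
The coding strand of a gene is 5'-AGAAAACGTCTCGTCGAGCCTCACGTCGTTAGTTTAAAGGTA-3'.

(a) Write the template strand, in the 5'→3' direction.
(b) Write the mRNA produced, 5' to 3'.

(a) The template strand is the reverse complement of the coding strand: complement TCTTTTGCAGAGCAGCTCGGAGTGCAGCAATCAAATTTCCAT, then reverse.
(b) mRNA matches the coding strand with T→U.

(a) 5′-TACCTTTAAACTAACGACGTGAGGCTCGACGAGACGTTTTCT-3′
(b) 5'-AGAAAACGUCUCGUCGAGCCUCACGUCGUUAGUUUAAAGGUA-3'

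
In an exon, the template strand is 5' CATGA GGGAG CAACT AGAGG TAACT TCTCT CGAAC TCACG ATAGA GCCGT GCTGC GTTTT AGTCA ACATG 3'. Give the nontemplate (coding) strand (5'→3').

5'-CATGTTGACTAAAACGCAGCACGGCTCTATCGTGAGTTCGAGAGAAGTTACCTCTAGTTGCTCCCTCATG-3'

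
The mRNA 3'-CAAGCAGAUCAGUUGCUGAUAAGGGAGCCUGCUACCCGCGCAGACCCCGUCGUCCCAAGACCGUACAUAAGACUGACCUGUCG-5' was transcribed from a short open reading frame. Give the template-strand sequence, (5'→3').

Written 5'→3' the mRNA is GCUGUCCAGUCAGAAUACAUGCCAGAACCCUGCUGCCCCAGACGCGCCCAUCGUCCGAGGGAAUAGUCGUUGACUAGACGAAC, so the coding DNA strand is GCTGTCCAGTCAGAATACATGCCAGAACCCTGCTGCCCCAGACGCGCCCATCGTCCGAGGGAATAGTCGTTGACTAGACGAAC. The template is its reverse complement.

5'-GTTCGTCTAGTCAACGACTATTCCCTCGGACGATGGGCGCGTCTGGGGCAGCAGGGTTCTGGCATGTATTCTGACTGGACAGC-3'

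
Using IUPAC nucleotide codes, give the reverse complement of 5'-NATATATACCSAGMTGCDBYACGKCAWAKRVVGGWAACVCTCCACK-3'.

Standard pairs A↔T, G↔C; ambiguity codes pair R↔Y, M↔K, W↔W, S↔S, B↔V, D↔H, N↔N. Complement (NTATATATGGSTCKACGHVRTGCMGTWTMYBBCCWTTGBGAGGTGM), then reverse for 5'→3'.

5′-MGTGGAGBGTTWCCBBYMTWTGMCGTRVHGCAKCTSGGTATATATN-3′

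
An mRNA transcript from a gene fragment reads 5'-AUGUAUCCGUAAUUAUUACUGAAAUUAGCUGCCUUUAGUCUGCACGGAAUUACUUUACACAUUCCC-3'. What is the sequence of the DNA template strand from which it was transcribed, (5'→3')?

5'-GGGAATGTGTAAAGTAATTCCGTGCAGACTAAAGGCAGCTAATTTCAGTAATAATTACGGATACAT-3'

Replace U with T to get the coding DNA strand: ATGTATCCGTAATTATTACTGAAATTAGCTGCCTTTAGTCTGCACGGAATTACTTTACACATTCCC. The template strand is its reverse complement (complement TACATAGGCATTAATAATGACTTTAATCGACGGAAATCAGACGTGCCTTAATGAAATGTGTAAGGG, then reverse).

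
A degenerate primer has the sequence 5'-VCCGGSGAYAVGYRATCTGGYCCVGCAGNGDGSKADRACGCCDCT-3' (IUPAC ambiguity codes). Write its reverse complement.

5'-AGHGGCGTYHTMSCHCNCTGCBGGRCCAGATYRCBTRTCSCCGGB-3'

Standard pairs A↔T, G↔C; ambiguity codes pair R↔Y, K↔M, S↔S, D↔H, V↔B, N↔N. Complement (BGGCCSCTRTBCRYTAGACCRGGBCGTCNCHCSMTHYTGCGGHGA), then reverse for 5'→3'.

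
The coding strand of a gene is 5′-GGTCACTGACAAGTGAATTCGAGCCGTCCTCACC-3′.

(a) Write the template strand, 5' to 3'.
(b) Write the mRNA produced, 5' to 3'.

(a) 5'-GGTGAGGACGGCTCGAATTCACTTGTCAGTGACC-3'
(b) 5'-GGUCACUGACAAGUGAAUUCGAGCCGUCCUCACC-3'

(a) The template strand is the reverse complement of the coding strand: complement CCAGTGACTGTTCACTTAAGCTCGGCAGGAGTGG, then reverse.
(b) mRNA matches the coding strand with T→U.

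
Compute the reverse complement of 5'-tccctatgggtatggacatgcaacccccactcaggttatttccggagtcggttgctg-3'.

Reading the sequence 3'→5' and pairing each base (A↔T, G↔C) gives the reverse complement directly.

5′-CAGCAACCGACTCCGGAAATAACCTGAGTGGGGGTTGCATGTCCATACCCATAGGGA-3′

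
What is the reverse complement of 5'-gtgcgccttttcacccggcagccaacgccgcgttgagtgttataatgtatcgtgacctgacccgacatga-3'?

5′-TCATGTCGGGTCAGGTCACGATACATTATAACACTCAACGCGGCGTTGGCTGCCGGGTGAAAAGGCGCAC-3′

Complement each base (A↔T, G↔C): CACGCGGAAAAGTGGGCCGTCGGTTGCGGCGCAACTCACAATATTACATAGCACTGGACTGGGCTGTACT. Then reverse.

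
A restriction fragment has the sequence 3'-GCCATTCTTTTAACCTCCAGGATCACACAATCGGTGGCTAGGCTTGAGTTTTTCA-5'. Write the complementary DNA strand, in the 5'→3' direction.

The strand is given 3'→5', so its complement runs 5'→3' in the same left-to-right order: pair each base A↔T, G↔C.

5′-CGGTAAGAAAATTGGAGGTCCTAGTGTGTTAGCCACCGATCCGAACTCAAAAAGT-3′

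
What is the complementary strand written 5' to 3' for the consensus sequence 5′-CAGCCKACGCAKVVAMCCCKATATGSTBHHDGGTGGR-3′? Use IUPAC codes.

Standard pairs A↔T, G↔C; ambiguity codes pair R↔Y, M↔K, S↔S, B↔V, D↔H. Complement (GTCGGMTGCGTMBBTKGGGMTATACSAVDDHCCACCY), then reverse for 5'→3'.

5'-YCCACCHDDVASCATATMGGGKTBBMTGCGTMGGCTG-3'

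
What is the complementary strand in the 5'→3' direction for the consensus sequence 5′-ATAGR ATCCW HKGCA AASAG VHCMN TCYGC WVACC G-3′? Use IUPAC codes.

Standard pairs A↔T, G↔C; ambiguity codes pair R↔Y, M↔K, W↔W, S↔S, H↔D, V↔B, N↔N. Complement (TATCYTAGGWDMCGTTTSTCBDGKNAGRCGWBTGGC), then reverse for 5'→3'.

5'-CGGTBWGCRGANKGDBCTSTTTGCMDWGGATYCTAT-3'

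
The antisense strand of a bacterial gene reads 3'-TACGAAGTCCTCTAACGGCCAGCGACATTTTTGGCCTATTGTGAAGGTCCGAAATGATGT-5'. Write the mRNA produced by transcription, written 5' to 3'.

5'-AUGCUUCAGGAGAUUGCCGGUCGCUGUAAAAACCGGAUAACACUUCCAGGCUUUACUACA-3'

Reading the template 3'→5' as shown, RNA polymerase pairs each base (A→U, T→A, G↔C) to build mRNA 5'→3' directly.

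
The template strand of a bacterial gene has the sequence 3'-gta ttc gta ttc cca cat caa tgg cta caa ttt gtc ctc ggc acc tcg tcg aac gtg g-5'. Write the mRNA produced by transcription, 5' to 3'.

5'-CAUAAGCAUAAGGGUGUAGUUACCGAUGUUAAACAGGAGCCGUGGAGCAGCUUGCACC-3'

Reading the template 3'→5' as shown, RNA polymerase pairs each base (A→U, T→A, G↔C) to build mRNA 5'→3' directly.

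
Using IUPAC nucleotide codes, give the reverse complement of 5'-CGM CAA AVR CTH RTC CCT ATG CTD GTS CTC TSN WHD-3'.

5'-HDWNSAGAGSACHAGCATAGGGAYDAGYBTTTGKCG-3'

Standard pairs A↔T, G↔C; ambiguity codes pair R↔Y, M↔K, W↔W, S↔S, D↔H, V↔B, N↔N. Complement (GCKGTTTBYGADYAGGGATACGAHCASGAGASNWDH), then reverse for 5'→3'.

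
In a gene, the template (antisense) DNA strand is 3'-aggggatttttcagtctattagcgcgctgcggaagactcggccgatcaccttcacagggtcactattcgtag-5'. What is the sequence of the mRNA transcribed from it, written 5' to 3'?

Reading the template 3'→5' as shown, RNA polymerase pairs each base (A→U, T→A, G↔C) to build mRNA 5'→3' directly.

5'-UCCCCUAAAAAGUCAGAUAAUCGCGCGACGCCUUCUGAGCCGGCUAGUGGAAGUGUCCCAGUGAUAAGCAUC-3'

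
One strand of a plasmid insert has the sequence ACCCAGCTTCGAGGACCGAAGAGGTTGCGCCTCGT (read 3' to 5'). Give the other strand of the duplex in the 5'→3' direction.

5'-TGGGTCGAAGCTCCTGGCTTCTCCAACGCGGAGCA-3'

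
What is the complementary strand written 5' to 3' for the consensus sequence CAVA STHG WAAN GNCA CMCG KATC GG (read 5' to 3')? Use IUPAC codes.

5'-CCGATMCGKGTGNCNTTWCDASTBTG-3'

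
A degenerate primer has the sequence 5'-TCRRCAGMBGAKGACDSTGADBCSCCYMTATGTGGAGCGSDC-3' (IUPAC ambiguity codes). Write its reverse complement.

Standard pairs A↔T, G↔C; ambiguity codes pair R↔Y, M↔K, S↔S, B↔V, D↔H. Complement (AGYYGTCKVCTMCTGHSACTHVGSGGRKATACACCTCGCSHG), then reverse for 5'→3'.

5'-GHSCGCTCCACATAKRGGSGVHTCASHGTCMTCVKCTGYYGA-3'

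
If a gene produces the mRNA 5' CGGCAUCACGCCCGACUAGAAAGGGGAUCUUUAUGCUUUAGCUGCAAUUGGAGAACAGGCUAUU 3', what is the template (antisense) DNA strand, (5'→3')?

Replace U with T to get the coding DNA strand: CGGCATCACGCCCGACTAGAAAGGGGATCTTTATGCTTTAGCTGCAATTGGAGAACAGGCTATT. The template strand is its reverse complement (complement GCCGTAGTGCGGGCTGATCTTTCCCCTAGAAATACGAAATCGACGTTAACCTCTTGTCCGATAA, then reverse).

5'-AATAGCCTGTTCTCCAATTGCAGCTAAAGCATAAAGATCCCCTTTCTAGTCGGGCGTGATGCCG-3'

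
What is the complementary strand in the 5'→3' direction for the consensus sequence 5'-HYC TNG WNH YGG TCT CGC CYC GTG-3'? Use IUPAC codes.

Standard pairs A↔T, G↔C; ambiguity codes pair Y↔R, W↔W, H↔D, N↔N. Complement (DRGANCWNDRCCAGAGCGGRGCAC), then reverse for 5'→3'.

5'-CACGRGGCGAGACCRDNWCNAGRD-3'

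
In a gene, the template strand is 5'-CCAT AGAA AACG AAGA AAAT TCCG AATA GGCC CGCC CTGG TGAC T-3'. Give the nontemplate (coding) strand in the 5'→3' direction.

5′-AGTCACCAGGGCGGGCCTATTCGGAATTTTCTTCGTTTTCTATGG-3′

The coding strand is complementary and antiparallel to the template: take the complement (A↔T, G↔C) and reverse.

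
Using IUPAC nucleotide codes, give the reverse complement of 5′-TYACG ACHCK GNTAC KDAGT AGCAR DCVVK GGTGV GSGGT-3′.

5′-ACCSCBCACCMBBGHYTGCTACTHMGTANCMGDGTCGTRA-3′

Standard pairs A↔T, G↔C; ambiguity codes pair R↔Y, K↔M, S↔S, D↔H, V↔B, N↔N. Complement (ARTGCTGDGMCNATGMHTCATCGTYHGBBMCCACBCSCCA), then reverse for 5'→3'.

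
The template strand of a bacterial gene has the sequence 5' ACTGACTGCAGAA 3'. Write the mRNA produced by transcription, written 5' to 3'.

RNA polymerase reads the template 3'→5' and synthesizes mRNA 5'→3' by base-pairing (A→U, T→A, G↔C). The complement of the template is TGACTGACGTCTT; antiparallel, so 5'→3' the coding strand is TTCTGCAGTCAGT. Replace T with U for the mRNA.

5'-UUCUGCAGUCAGU-3'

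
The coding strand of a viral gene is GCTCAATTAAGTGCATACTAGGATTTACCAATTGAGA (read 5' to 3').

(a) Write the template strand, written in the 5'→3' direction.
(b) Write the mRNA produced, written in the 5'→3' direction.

(a) 5'-TCTCAATTGGTAAATCCTAGTATGCACTTAATTGAGC-3'
(b) 5'-GCUCAAUUAAGUGCAUACUAGGAUUUACCAAUUGAGA-3'

(a) The template strand is the reverse complement of the coding strand: complement CGAGTTAATTCACGTATGATCCTAAATGGTTAACTCT, then reverse.
(b) mRNA matches the coding strand with T→U.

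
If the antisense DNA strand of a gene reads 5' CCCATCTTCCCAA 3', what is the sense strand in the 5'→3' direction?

The coding strand is complementary and antiparallel to the template: take the complement (A↔T, G↔C) and reverse.

5'-TTGGGAAGATGGG-3'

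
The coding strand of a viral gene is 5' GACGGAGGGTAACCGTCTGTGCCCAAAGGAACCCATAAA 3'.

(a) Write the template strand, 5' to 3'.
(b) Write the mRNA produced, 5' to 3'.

(a) 5'-TTTATGGGTTCCTTTGGGCACAGACGGTTACCCTCCGTC-3'
(b) 5′-GACGGAGGGUAACCGUCUGUGCCCAAAGGAACCCAUAAA-3′

(a) The template strand is the reverse complement of the coding strand: complement CTGCCTCCCATTGGCAGACACGGGTTTCCTTGGGTATTT, then reverse.
(b) mRNA matches the coding strand with T→U.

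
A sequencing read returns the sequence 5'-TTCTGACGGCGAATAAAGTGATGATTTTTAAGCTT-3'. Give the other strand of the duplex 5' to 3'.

5'-AAGCTTAAAAATCATCACTTTATTCGCCGTCAGAA-3'

Pairing A↔T and G↔C gives AAGACTGCCGCTTATTTCACTACTAAAAATTCGAA, running 3'→5'. Reverse for the 5'→3' convention.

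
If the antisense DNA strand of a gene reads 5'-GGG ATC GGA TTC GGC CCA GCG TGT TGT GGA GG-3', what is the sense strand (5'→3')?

5'-CCTCCACAACACGCTGGGCCGAATCCGATCCC-3'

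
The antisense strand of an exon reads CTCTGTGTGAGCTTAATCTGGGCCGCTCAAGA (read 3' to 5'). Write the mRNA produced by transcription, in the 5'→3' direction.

Reading the template 3'→5' as shown, RNA polymerase pairs each base (A→U, T→A, G↔C) to build mRNA 5'→3' directly.

5'-GAGACACACUCGAAUUAGACCCGGCGAGUUCU-3'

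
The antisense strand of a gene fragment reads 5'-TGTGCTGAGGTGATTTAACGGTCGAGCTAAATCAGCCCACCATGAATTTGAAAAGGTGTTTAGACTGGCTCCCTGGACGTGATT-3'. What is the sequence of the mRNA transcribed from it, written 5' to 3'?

The mRNA has the sequence of the coding strand (reverse complement of the template) with T→U. Reverse complement of TGTGCTGAGGTGATTTAACGGTCGAGCTAAATCAGCCCACCATGAATTTGAAAAGGTGTTTAGACTGGCTCCCTGGACGTGATT is AATCACGTCCAGGGAGCCAGTCTAAACACCTTTTCAAATTCATGGTGGGCTGATTTAGCTCGACCGTTAAATCACCTCAGCACA; then T→U.

5′-AAUCACGUCCAGGGAGCCAGUCUAAACACCUUUUCAAAUUCAUGGUGGGCUGAUUUAGCUCGACCGUUAAAUCACCUCAGCACA-3′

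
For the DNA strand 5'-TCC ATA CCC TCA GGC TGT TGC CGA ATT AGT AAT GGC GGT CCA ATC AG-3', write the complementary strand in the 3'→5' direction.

3'-AGGTATGGGAGTCCGACAACGGCTTAATCATTACCGCCAGGTTAGTC-5'

Base-pairing A↔T, G↔C gives the complement. The complementary strand is antiparallel, so paired with a 5'→3' strand it runs 3'→5'.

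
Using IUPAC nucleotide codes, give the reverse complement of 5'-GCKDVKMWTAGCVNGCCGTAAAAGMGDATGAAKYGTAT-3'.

5'-ATACRMTTCATHCKCTTTTACGGCNBGCTAWKMBHMGC-3'

Standard pairs A↔T, G↔C; ambiguity codes pair Y↔R, M↔K, W↔W, D↔H, V↔B, N↔N. Complement (CGMHBMKWATCGBNCGGCATTTTCKCHTACTTMRCATA), then reverse for 5'→3'.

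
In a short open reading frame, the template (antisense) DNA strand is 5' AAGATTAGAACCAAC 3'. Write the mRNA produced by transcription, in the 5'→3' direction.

RNA polymerase reads the template 3'→5' and synthesizes mRNA 5'→3' by base-pairing (A→U, T→A, G↔C). The complement of the template is TTCTAATCTTGGTTG; antiparallel, so 5'→3' the coding strand is GTTGGTTCTAATCTT. Replace T with U for the mRNA.

5'-GUUGGUUCUAAUCUU-3'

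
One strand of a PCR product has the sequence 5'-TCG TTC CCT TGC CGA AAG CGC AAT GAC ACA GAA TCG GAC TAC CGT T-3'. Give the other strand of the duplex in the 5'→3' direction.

5'-AACGGTAGTCCGATTCTGTGTCATTGCGCTTTCGGCAAGGGAACGA-3'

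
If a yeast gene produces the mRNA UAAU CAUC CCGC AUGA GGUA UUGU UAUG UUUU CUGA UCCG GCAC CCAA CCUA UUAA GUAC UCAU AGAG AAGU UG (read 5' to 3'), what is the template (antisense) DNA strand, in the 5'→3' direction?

5'-CAACTTCTCTATGAGTACTTAATAGGTTGGGTGCCGGATCAGAAAACATAACAATACCTCATGCGGGATGATTA-3'

Replace U with T to get the coding DNA strand: TAATCATCCCGCATGAGGTATTGTTATGTTTTCTGATCCGGCACCCAACCTATTAAGTACTCATAGAGAAGTTG. The template strand is its reverse complement (complement ATTAGTAGGGCGTACTCCATAACAATACAAAAGACTAGGCCGTGGGTTGGATAATTCATGAGTATCTCTTCAAC, then reverse).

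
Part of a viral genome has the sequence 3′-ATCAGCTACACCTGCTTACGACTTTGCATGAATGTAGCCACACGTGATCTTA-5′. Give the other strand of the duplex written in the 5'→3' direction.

5'-TAGTCGATGTGGACGAATGCTGAAACGTACTTACATCGGTGTGCACTAGAAT-3'

The strand is given 3'→5', so its complement runs 5'→3' in the same left-to-right order: pair each base A↔T, G↔C.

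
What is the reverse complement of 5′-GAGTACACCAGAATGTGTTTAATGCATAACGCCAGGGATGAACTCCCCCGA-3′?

Complement each base (A↔T, G↔C): CTCATGTGGTCTTACACAAATTACGTATTGCGGTCCCTACTTGAGGGGGCT. Then reverse.

5'-TCGGGGGAGTTCATCCCTGGCGTTATGCATTAAACACATTCTGGTGTACTC-3'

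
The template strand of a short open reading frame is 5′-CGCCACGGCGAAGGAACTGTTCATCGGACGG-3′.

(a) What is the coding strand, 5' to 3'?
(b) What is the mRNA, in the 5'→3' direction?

(a) The coding strand is the reverse complement of the template: complement GCGGTGCCGCTTCCTTGACAAGTAGCCTGCC, then reverse.
(b) mRNA has the coding-strand sequence with T→U.

(a) 5'-CCGTCCGATGAACAGTTCCTTCGCCGTGGCG-3'
(b) 5'-CCGUCCGAUGAACAGUUCCUUCGCCGUGGCG-3'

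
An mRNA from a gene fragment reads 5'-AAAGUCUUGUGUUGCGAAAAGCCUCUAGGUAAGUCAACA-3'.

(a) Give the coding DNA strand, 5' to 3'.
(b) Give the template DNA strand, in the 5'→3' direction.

(a) The coding strand matches the mRNA with U→T.
(b) The template strand is the reverse complement of the coding strand.

(a) 5′-AAAGTCTTGTGTTGCGAAAAGCCTCTAGGTAAGTCAACA-3′
(b) 5'-TGTTGACTTACCTAGAGGCTTTTCGCAACACAAGACTTT-3'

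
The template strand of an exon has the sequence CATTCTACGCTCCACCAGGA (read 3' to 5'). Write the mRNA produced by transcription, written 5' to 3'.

Reading the template 3'→5' as shown, RNA polymerase pairs each base (A→U, T→A, G↔C) to build mRNA 5'→3' directly.

5'-GUAAGAUGCGAGGUGGUCCU-3'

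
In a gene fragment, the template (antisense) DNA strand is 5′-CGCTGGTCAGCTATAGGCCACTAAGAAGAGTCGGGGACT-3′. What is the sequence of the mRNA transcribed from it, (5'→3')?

The mRNA has the sequence of the coding strand (reverse complement of the template) with T→U. Reverse complement of CGCTGGTCAGCTATAGGCCACTAAGAAGAGTCGGGGACT is AGTCCCCGACTCTTCTTAGTGGCCTATAGCTGACCAGCG; then T→U.

5'-AGUCCCCGACUCUUCUUAGUGGCCUAUAGCUGACCAGCG-3'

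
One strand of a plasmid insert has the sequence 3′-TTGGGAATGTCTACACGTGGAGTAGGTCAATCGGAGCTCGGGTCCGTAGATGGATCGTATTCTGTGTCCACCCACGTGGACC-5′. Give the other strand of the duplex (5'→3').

5′-AACCCTTACAGATGTGCACCTCATCCAGTTAGCCTCGAGCCCAGGCATCTACCTAGCATAAGACACAGGTGGGTGCACCTGG-3′

The strand is given 3'→5', so its complement runs 5'→3' in the same left-to-right order: pair each base A↔T, G↔C.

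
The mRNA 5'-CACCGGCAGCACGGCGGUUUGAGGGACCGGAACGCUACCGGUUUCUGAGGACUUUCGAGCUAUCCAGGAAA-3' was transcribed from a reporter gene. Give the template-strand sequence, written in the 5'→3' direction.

Replace U with T to get the coding DNA strand: CACCGGCAGCACGGCGGTTTGAGGGACCGGAACGCTACCGGTTTCTGAGGACTTTCGAGCTATCCAGGAAA. The template strand is its reverse complement (complement GTGGCCGTCGTGCCGCCAAACTCCCTGGCCTTGCGATGGCCAAAGACTCCTGAAAGCTCGATAGGTCCTTT, then reverse).

5'-TTTCCTGGATAGCTCGAAAGTCCTCAGAAACCGGTAGCGTTCCGGTCCCTCAAACCGCCGTGCTGCCGGTG-3'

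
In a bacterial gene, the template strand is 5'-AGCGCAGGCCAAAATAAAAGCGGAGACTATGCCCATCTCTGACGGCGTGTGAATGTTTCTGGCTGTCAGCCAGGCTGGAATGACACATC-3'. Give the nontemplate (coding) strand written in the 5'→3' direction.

The coding strand is complementary and antiparallel to the template: take the complement (A↔T, G↔C) and reverse.

5'-GATGTGTCATTCCAGCCTGGCTGACAGCCAGAAACATTCACACGCCGTCAGAGATGGGCATAGTCTCCGCTTTTATTTTGGCCTGCGCT-3'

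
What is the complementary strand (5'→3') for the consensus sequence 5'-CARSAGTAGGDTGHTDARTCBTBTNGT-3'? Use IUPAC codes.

5'-ACNAVAVGAYTHADCAHCCTACTSYTG-3'

Standard pairs A↔T, G↔C; ambiguity codes pair R↔Y, S↔S, B↔V, D↔H, N↔N. Complement (GTYSTCATCCHACDAHTYAGVAVANCA), then reverse for 5'→3'.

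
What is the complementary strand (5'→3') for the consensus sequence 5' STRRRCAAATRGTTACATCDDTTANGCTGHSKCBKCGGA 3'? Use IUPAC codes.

5'-TCCGMVGMSDCAGCNTAAHHGATGTAACYATTTGYYYAS-3'

Standard pairs A↔T, G↔C; ambiguity codes pair R↔Y, K↔M, S↔S, B↔V, D↔H, N↔N. Complement (SAYYYGTTTAYCAATGTAGHHAATNCGACDSMGVMGCCT), then reverse for 5'→3'.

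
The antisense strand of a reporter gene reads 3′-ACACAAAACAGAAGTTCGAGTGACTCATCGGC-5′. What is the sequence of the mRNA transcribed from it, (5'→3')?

5'-UGUGUUUUGUCUUCAAGCUCACUGAGUAGCCG-3'

Reading the template 3'→5' as shown, RNA polymerase pairs each base (A→U, T→A, G↔C) to build mRNA 5'→3' directly.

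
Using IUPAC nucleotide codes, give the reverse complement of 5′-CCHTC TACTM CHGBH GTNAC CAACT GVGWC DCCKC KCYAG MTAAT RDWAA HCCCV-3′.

5'-BGGGDTTWHYATTAKCTRGMGMGGHGWCBCAGTTGGTNACDVCDGKAGTAGADGG-3'

Standard pairs A↔T, G↔C; ambiguity codes pair R↔Y, M↔K, W↔W, B↔V, D↔H, N↔N. Complement (GGDAGATGAKGDCVDCANTGGTTGACBCWGHGGMGMGRTCKATTAYHWTTDGGGB), then reverse for 5'→3'.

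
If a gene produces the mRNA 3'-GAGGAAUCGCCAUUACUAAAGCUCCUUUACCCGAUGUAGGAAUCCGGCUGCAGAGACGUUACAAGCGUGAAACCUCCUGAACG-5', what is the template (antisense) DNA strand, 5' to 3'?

Written 5'→3' the mRNA is GCAAGUCCUCCAAAGUGCGAACAUUGCAGAGACGUCGGCCUAAGGAUGUAGCCCAUUUCCUCGAAAUCAUUACCGCUAAGGAG, so the coding DNA strand is GCAAGTCCTCCAAAGTGCGAACATTGCAGAGACGTCGGCCTAAGGATGTAGCCCATTTCCTCGAAATCATTACCGCTAAGGAG. The template is its reverse complement.

5'-CTCCTTAGCGGTAATGATTTCGAGGAAATGGGCTACATCCTTAGGCCGACGTCTCTGCAATGTTCGCACTTTGGAGGACTTGC-3'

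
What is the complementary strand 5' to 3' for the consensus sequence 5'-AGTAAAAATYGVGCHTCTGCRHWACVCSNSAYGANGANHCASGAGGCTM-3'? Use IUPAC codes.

5'-KAGCCTCSTGDNTCNTCRTSNSGBGTWDYGCAGADGCBCRATTTTTACT-3'

Standard pairs A↔T, G↔C; ambiguity codes pair R↔Y, M↔K, W↔W, S↔S, H↔D, V↔B, N↔N. Complement (TCATTTTTARCBCGDAGACGYDWTGBGSNSTRCTNCTNDGTSCTCCGAK), then reverse for 5'→3'.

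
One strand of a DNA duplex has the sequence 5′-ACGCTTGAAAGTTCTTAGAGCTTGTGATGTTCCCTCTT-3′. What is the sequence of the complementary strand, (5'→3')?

5'-AAGAGGGAACATCACAAGCTCTAAGAACTTTCAAGCGT-3'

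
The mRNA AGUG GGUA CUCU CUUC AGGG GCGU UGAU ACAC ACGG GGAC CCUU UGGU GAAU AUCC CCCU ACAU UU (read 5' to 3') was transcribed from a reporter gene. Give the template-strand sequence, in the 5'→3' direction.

Replace U with T to get the coding DNA strand: AGTGGGTACTCTCTTCAGGGGCGTTGATACACACGGGGACCCTTTGGTGAATATCCCCCTACATTT. The template strand is its reverse complement (complement TCACCCATGAGAGAAGTCCCCGCAACTATGTGTGCCCCTGGGAAACCACTTATAGGGGGATGTAAA, then reverse).

5'-AAATGTAGGGGGATATTCACCAAAGGGTCCCCGTGTGTATCAACGCCCCTGAAGAGAGTACCCACT-3'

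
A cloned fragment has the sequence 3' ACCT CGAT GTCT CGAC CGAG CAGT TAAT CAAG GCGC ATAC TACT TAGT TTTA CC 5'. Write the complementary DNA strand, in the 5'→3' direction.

The strand is given 3'→5', so its complement runs 5'→3' in the same left-to-right order: pair each base A↔T, G↔C.

5'-TGGAGCTACAGAGCTGGCTCGTCAATTAGTTCCGCGTATGATGAATCAAAATGG-3'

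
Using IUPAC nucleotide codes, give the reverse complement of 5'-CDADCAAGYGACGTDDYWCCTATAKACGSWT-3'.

5'-AWSCGTMTATAGGWRHHACGTCRCTTGHTHG-3'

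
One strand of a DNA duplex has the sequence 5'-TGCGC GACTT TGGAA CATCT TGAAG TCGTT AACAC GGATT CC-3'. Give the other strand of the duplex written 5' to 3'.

5'-GGAATCCGTGTTAACGACTTCAAGATGTTCCAAAGTCGCGCA-3'

The complement of TGCGCGACTTTGGAACATCTTGAAGTCGTTAACACGGATTCC is ACGCGCTGAAACCTTGTAGAACTTCAGCAATTGTGCCTAAGG (A↔T, G↔C). DNA strands are antiparallel, so the complementary strand runs 3'→5'; reversing gives the 5'→3' form.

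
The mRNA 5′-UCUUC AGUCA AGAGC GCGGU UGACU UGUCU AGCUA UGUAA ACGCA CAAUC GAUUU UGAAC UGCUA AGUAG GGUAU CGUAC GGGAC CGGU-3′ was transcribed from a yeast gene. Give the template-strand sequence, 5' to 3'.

Replace U with T to get the coding DNA strand: TCTTCAGTCAAGAGCGCGGTTGACTTGTCTAGCTATGTAAACGCACAATCGATTTTGAACTGCTAAGTAGGGTATCGTACGGGACCGGT. The template strand is its reverse complement (complement AGAAGTCAGTTCTCGCGCCAACTGAACAGATCGATACATTTGCGTGTTAGCTAAAACTTGACGATTCATCCCATAGCATGCCCTGGCCA, then reverse).

5'-ACCGGTCCCGTACGATACCCTACTTAGCAGTTCAAAATCGATTGTGCGTTTACATAGCTAGACAAGTCAACCGCGCTCTTGACTGAAGA-3'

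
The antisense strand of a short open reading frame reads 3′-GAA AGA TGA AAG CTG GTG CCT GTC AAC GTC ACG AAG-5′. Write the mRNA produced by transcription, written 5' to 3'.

Reading the template 3'→5' as shown, RNA polymerase pairs each base (A→U, T→A, G↔C) to build mRNA 5'→3' directly.

5'-CUUUCUACUUUCGACCACGGACAGUUGCAGUGCUUC-3'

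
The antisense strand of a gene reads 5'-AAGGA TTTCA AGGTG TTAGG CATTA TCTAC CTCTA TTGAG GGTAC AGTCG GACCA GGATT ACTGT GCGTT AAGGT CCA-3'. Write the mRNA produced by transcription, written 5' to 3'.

RNA polymerase reads the template 3'→5' and synthesizes mRNA 5'→3' by base-pairing (A→U, T→A, G↔C). The complement of the template is TTCCTAAAGTTCCACAATCCGTAATAGATGGAGATAACTCCCATGTCAGCCTGGTCCTAATGACACGCAATTCCAGGT; antiparallel, so 5'→3' the coding strand is TGGACCTTAACGCACAGTAATCCTGGTCCGACTGTACCCTCAATAGAGGTAGATAATGCCTAACACCTTGAAATCCTT. Replace T with U for the mRNA.

5'-UGGACCUUAACGCACAGUAAUCCUGGUCCGACUGUACCCUCAAUAGAGGUAGAUAAUGCCUAACACCUUGAAAUCCUU-3'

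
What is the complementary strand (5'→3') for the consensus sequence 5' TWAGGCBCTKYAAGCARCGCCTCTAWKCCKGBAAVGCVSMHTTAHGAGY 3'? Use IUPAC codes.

Standard pairs A↔T, G↔C; ambiguity codes pair R↔Y, M↔K, W↔W, S↔S, B↔V, H↔D. Complement (AWTCCGVGAMRTTCGTYGCGGAGATWMGGMCVTTBCGBSKDAATDCTCR), then reverse for 5'→3'.

5'-RCTCDTAADKSBGCBTTVCMGGMWTAGAGGCGYTGCTTRMAGVGCCTWA-3'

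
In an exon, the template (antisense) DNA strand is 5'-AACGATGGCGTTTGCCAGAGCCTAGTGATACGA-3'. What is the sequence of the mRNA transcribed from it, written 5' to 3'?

RNA polymerase reads the template 3'→5' and synthesizes mRNA 5'→3' by base-pairing (A→U, T→A, G↔C). The complement of the template is TTGCTACCGCAAACGGTCTCGGATCACTATGCT; antiparallel, so 5'→3' the coding strand is TCGTATCACTAGGCTCTGGCAAACGCCATCGTT. Replace T with U for the mRNA.

5′-UCGUAUCACUAGGCUCUGGCAAACGCCAUCGUU-3′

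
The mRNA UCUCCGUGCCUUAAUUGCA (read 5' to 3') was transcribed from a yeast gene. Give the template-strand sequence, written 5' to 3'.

5'-TGCAATTAAGGCACGGAGA-3'

Replace U with T to get the coding DNA strand: TCTCCGTGCCTTAATTGCA. The template strand is its reverse complement (complement AGAGGCACGGAATTAACGT, then reverse).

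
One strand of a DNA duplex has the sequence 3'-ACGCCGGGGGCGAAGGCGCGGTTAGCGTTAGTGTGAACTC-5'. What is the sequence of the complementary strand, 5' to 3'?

The strand is given 3'→5', so its complement runs 5'→3' in the same left-to-right order: pair each base A↔T, G↔C.

5′-TGCGGCCCCCGCTTCCGCGCCAATCGCAATCACACTTGAG-3′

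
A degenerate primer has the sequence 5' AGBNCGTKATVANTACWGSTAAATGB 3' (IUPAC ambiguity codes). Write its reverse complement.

5'-VCATTTASCWGTANTBATMACGNVCT-3'

Standard pairs A↔T, G↔C; ambiguity codes pair K↔M, W↔W, S↔S, B↔V, N↔N. Complement (TCVNGCAMTABTNATGWCSATTTACV), then reverse for 5'→3'.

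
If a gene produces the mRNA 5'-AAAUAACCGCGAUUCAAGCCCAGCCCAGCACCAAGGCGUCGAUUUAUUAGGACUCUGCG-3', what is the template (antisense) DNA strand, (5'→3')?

Replace U with T to get the coding DNA strand: AAATAACCGCGATTCAAGCCCAGCCCAGCACCAAGGCGTCGATTTATTAGGACTCTGCG. The template strand is its reverse complement (complement TTTATTGGCGCTAAGTTCGGGTCGGGTCGTGGTTCCGCAGCTAAATAATCCTGAGACGC, then reverse).

5'-CGCAGAGTCCTAATAAATCGACGCCTTGGTGCTGGGCTGGGCTTGAATCGCGGTTATTT-3'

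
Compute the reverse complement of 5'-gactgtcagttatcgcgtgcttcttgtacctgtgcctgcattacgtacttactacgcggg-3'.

Complement each base (A↔T, G↔C): CTGACAGTCAATAGCGCACGAAGAACATGGACACGGACGTAATGCATGAATGATGCGCCC. Then reverse.

5'-CCCGCGTAGTAAGTACGTAATGCAGGCACAGGTACAAGAAGCACGCGATAACTGACAGTC-3'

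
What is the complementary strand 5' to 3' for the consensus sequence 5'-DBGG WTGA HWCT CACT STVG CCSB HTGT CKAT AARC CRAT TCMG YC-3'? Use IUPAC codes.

5'-GRCKGAATYGGYTTATMGACADVSGGCBASAGTGAGWDTCAWCCVH-3'

Standard pairs A↔T, G↔C; ambiguity codes pair R↔Y, M↔K, W↔W, S↔S, B↔V, D↔H. Complement (HVCCWACTDWGAGTGASABCGGSVDACAGMTATTYGGYTAAGKCRG), then reverse for 5'→3'.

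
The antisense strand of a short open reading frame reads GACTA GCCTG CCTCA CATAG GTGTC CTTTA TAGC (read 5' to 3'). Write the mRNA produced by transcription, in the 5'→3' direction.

5′-GCUAUAAAGGACACCUAUGUGAGGCAGGCUAGUC-3′

The mRNA has the sequence of the coding strand (reverse complement of the template) with T→U. Reverse complement of GACTAGCCTGCCTCACATAGGTGTCCTTTATAGC is GCTATAAAGGACACCTATGTGAGGCAGGCTAGTC; then T→U.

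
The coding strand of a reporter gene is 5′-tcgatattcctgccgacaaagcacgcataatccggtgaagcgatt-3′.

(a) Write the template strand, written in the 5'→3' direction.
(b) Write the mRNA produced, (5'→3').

(a) 5′-AATCGCTTCACCGGATTATGCGTGCTTTGTCGGCAGGAATATCGA-3′
(b) 5'-UCGAUAUUCCUGCCGACAAAGCACGCAUAAUCCGGUGAAGCGAUU-3'

(a) The template strand is the reverse complement of the coding strand: complement AGCTATAAGGACGGCTGTTTCGTGCGTATTAGGCCACTTCGCTAA, then reverse.
(b) mRNA matches the coding strand with T→U.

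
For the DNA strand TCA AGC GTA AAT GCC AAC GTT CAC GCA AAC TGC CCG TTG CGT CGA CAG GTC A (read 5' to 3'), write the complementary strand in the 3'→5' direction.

Base-pairing A↔T, G↔C gives the complement. The complementary strand is antiparallel, so paired with a 5'→3' strand it runs 3'→5'.

3′-AGTTCGCATTTACGGTTGCAAGTGCGTTTGACGGGCAACGCAGCTGTCCAGT-5′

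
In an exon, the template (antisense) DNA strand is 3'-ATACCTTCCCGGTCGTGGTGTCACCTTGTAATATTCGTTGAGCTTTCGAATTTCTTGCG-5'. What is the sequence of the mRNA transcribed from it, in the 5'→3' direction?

Reading the template 3'→5' as shown, RNA polymerase pairs each base (A→U, T→A, G↔C) to build mRNA 5'→3' directly.

5'-UAUGGAAGGGCCAGCACCACAGUGGAACAUUAUAAGCAACUCGAAAGCUUAAAGAACGC-3'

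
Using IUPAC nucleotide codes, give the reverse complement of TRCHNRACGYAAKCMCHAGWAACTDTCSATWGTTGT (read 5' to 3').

5'-ACAACWATSGAHAGTTWCTDGKGMTTRCGTYNDGYA-3'

Standard pairs A↔T, G↔C; ambiguity codes pair R↔Y, M↔K, W↔W, S↔S, D↔H, N↔N. Complement (AYGDNYTGCRTTMGKGDTCWTTGAHAGSTAWCAACA), then reverse for 5'→3'.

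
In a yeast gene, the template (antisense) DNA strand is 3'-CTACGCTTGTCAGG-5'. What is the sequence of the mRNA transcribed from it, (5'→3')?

Reading the template 3'→5' as shown, RNA polymerase pairs each base (A→U, T→A, G↔C) to build mRNA 5'→3' directly.

5'-GAUGCGAACAGUCC-3'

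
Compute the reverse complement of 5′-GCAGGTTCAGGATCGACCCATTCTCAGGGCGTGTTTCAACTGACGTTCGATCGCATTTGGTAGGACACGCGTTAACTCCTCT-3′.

Reading the sequence 3'→5' and pairing each base (A↔T, G↔C) gives the reverse complement directly.

5'-AGAGGAGTTAACGCGTGTCCTACCAAATGCGATCGAACGTCAGTTGAAACACGCCCTGAGAATGGGTCGATCCTGAACCTGC-3'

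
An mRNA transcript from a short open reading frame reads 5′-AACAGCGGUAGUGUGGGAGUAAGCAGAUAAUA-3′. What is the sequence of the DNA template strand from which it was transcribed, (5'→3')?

5'-TATTATCTGCTTACTCCCACACTACCGCTGTT-3'

Replace U with T to get the coding DNA strand: AACAGCGGTAGTGTGGGAGTAAGCAGATAATA. The template strand is its reverse complement (complement TTGTCGCCATCACACCCTCATTCGTCTATTAT, then reverse).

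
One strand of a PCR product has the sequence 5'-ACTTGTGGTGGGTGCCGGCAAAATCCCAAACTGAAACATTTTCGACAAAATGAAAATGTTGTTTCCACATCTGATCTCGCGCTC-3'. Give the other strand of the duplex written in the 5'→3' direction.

5'-GAGCGCGAGATCAGATGTGGAAACAACATTTTCATTTTGTCGAAAATGTTTCAGTTTGGGATTTTGCCGGCACCCACCACAAGT-3'

Pairing A↔T and G↔C gives TGAACACCACCCACGGCCGTTTTAGGGTTTGACTTTGTAAAAGCTGTTTTACTTTTACAACAAAGGTGTAGACTAGAGCGCGAG, running 3'→5'. Reverse for the 5'→3' convention.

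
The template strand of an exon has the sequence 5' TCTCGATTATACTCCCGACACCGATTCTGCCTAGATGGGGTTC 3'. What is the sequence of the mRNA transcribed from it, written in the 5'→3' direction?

RNA polymerase reads the template 3'→5' and synthesizes mRNA 5'→3' by base-pairing (A→U, T→A, G↔C). The complement of the template is AGAGCTAATATGAGGGCTGTGGCTAAGACGGATCTACCCCAAG; antiparallel, so 5'→3' the coding strand is GAACCCCATCTAGGCAGAATCGGTGTCGGGAGTATAATCGAGA. Replace T with U for the mRNA.

5'-GAACCCCAUCUAGGCAGAAUCGGUGUCGGGAGUAUAAUCGAGA-3'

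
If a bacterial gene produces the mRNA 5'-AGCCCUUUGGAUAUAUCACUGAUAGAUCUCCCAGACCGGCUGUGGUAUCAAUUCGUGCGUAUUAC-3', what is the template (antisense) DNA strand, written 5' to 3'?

5'-GTAATACGCACGAATTGATACCACAGCCGGTCTGGGAGATCTATCAGTGATATATCCAAAGGGCT-3'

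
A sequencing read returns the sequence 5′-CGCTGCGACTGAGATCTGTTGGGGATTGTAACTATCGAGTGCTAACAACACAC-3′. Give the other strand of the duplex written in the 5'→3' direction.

5'-GTGTGTTGTTAGCACTCGATAGTTACAATCCCCAACAGATCTCAGTCGCAGCG-3'

The complement of CGCTGCGACTGAGATCTGTTGGGGATTGTAACTATCGAGTGCTAACAACACAC is GCGACGCTGACTCTAGACAACCCCTAACATTGATAGCTCACGATTGTTGTGTG (A↔T, G↔C). DNA strands are antiparallel, so the complementary strand runs 3'→5'; reversing gives the 5'→3' form.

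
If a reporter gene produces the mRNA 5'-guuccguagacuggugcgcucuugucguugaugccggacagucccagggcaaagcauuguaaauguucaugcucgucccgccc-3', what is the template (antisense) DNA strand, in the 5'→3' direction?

5'-GGGCGGGACGAGCATGAACATTTACAATGCTTTGCCCTGGGACTGTCCGGCATCAACGACAAGAGCGCACCAGTCTACGGAAC-3'

Replace U with T to get the coding DNA strand: GTTCCGTAGACTGGTGCGCTCTTGTCGTTGATGCCGGACAGTCCCAGGGCAAAGCATTGTAAATGTTCATGCTCGTCCCGCCC. The template strand is its reverse complement (complement CAAGGCATCTGACCACGCGAGAACAGCAACTACGGCCTGTCAGGGTCCCGTTTCGTAACATTTACAAGTACGAGCAGGGCGGG, then reverse).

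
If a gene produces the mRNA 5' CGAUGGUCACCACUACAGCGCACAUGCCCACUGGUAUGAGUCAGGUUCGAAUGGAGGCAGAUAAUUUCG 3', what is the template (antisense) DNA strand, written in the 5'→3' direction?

Replace U with T to get the coding DNA strand: CGATGGTCACCACTACAGCGCACATGCCCACTGGTATGAGTCAGGTTCGAATGGAGGCAGATAATTTCG. The template strand is its reverse complement (complement GCTACCAGTGGTGATGTCGCGTGTACGGGTGACCATACTCAGTCCAAGCTTACCTCCGTCTATTAAAGC, then reverse).

5'-CGAAATTATCTGCCTCCATTCGAACCTGACTCATACCAGTGGGCATGTGCGCTGTAGTGGTGACCATCG-3'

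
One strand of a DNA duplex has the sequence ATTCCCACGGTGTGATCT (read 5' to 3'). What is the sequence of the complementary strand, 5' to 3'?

5'-AGATCACACCGTGGGAAT-3'

Pairing A↔T and G↔C gives TAAGGGTGCCACACTAGA, running 3'→5'. Reverse for the 5'→3' convention.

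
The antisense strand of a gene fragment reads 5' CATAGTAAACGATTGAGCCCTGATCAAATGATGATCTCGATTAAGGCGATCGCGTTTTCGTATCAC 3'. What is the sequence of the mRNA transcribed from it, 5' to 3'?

The mRNA has the sequence of the coding strand (reverse complement of the template) with T→U. Reverse complement of CATAGTAAACGATTGAGCCCTGATCAAATGATGATCTCGATTAAGGCGATCGCGTTTTCGTATCAC is GTGATACGAAAACGCGATCGCCTTAATCGAGATCATCATTTGATCAGGGCTCAATCGTTTACTATG; then T→U.

5'-GUGAUACGAAAACGCGAUCGCCUUAAUCGAGAUCAUCAUUUGAUCAGGGCUCAAUCGUUUACUAUG-3'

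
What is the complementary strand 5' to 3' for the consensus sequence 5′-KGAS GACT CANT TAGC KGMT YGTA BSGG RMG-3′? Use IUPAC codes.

5'-CKYCCSVTACRAKCMGCTAANTGAGTCSTCM-3'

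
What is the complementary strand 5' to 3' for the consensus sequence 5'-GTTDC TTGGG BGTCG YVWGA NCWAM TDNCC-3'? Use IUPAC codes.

Standard pairs A↔T, G↔C; ambiguity codes pair Y↔R, M↔K, W↔W, B↔V, D↔H, N↔N. Complement (CAAHGAACCCVCAGCRBWCTNGWTKAHNGG), then reverse for 5'→3'.

5'-GGNHAKTWGNTCWBRCGACVCCCAAGHAAC-3'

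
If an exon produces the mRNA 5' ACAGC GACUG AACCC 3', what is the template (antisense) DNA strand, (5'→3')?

Replace U with T to get the coding DNA strand: ACAGCGACTGAACCC. The template strand is its reverse complement (complement TGTCGCTGACTTGGG, then reverse).

5'-GGGTTCAGTCGCTGT-3'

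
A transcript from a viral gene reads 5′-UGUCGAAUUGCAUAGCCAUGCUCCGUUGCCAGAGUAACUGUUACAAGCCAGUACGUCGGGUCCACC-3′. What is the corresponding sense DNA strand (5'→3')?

The coding DNA strand has the same 5'→3' sequence as the mRNA with U replaced by T.

5'-TGTCGAATTGCATAGCCATGCTCCGTTGCCAGAGTAACTGTTACAAGCCAGTACGTCGGGTCCACC-3'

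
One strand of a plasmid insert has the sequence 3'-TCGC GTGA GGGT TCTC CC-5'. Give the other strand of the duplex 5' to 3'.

5'-AGCGCACTCCCAAGAGGG-3'

The strand is given 3'→5', so its complement runs 5'→3' in the same left-to-right order: pair each base A↔T, G↔C.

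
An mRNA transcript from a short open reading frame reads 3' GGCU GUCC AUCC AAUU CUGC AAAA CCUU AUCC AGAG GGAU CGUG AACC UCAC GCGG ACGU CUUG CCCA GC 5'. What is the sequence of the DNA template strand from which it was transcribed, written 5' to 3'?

Written 5'→3' the mRNA is CGACCCGUUCUGCAGGCGCACUCCAAGUGCUAGGGAGACCUAUUCCAAAACGUCUUAACCUACCUGUCGG, so the coding DNA strand is CGACCCGTTCTGCAGGCGCACTCCAAGTGCTAGGGAGACCTATTCCAAAACGTCTTAACCTACCTGTCGG. The template is its reverse complement.

5'-CCGACAGGTAGGTTAAGACGTTTTGGAATAGGTCTCCCTAGCACTTGGAGTGCGCCTGCAGAACGGGTCG-3'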